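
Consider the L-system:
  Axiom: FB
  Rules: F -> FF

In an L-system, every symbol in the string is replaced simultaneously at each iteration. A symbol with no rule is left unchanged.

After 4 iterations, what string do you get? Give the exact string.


Answer: FFFFFFFFFFFFFFFFB

Derivation:
Step 0: FB
Step 1: FFB
Step 2: FFFFB
Step 3: FFFFFFFFB
Step 4: FFFFFFFFFFFFFFFFB


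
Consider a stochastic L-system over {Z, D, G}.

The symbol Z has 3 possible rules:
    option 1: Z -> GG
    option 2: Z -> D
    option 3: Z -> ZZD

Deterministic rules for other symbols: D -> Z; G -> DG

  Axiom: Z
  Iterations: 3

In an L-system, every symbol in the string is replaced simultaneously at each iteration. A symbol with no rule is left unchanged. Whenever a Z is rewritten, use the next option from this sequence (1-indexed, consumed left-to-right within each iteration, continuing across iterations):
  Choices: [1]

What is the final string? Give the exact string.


Answer: ZDGZDG

Derivation:
Step 0: Z
Step 1: GG  (used choices [1])
Step 2: DGDG  (used choices [])
Step 3: ZDGZDG  (used choices [])


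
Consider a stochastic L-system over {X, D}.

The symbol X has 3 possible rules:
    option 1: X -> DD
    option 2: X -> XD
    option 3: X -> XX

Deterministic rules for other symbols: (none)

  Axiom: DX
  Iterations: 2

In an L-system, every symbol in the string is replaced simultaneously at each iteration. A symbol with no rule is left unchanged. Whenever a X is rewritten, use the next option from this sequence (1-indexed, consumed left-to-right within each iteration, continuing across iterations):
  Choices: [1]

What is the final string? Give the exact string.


Step 0: DX
Step 1: DDD  (used choices [1])
Step 2: DDD  (used choices [])

Answer: DDD


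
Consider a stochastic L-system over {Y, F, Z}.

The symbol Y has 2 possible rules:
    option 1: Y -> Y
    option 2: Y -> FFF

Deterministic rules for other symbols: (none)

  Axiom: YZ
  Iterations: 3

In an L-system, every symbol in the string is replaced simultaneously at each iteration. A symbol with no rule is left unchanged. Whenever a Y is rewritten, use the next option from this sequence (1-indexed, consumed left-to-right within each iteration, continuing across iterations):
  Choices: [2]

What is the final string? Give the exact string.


Step 0: YZ
Step 1: FFFZ  (used choices [2])
Step 2: FFFZ  (used choices [])
Step 3: FFFZ  (used choices [])

Answer: FFFZ


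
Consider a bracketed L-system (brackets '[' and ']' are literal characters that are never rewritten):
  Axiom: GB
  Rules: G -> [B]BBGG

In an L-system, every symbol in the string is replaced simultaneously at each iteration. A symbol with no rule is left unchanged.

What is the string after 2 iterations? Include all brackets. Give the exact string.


Answer: [B]BB[B]BBGG[B]BBGGB

Derivation:
Step 0: GB
Step 1: [B]BBGGB
Step 2: [B]BB[B]BBGG[B]BBGGB


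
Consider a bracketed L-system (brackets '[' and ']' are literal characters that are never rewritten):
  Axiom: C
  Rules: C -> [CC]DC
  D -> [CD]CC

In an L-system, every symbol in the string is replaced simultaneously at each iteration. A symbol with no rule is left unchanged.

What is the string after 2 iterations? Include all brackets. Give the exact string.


Answer: [[CC]DC[CC]DC][CD]CC[CC]DC

Derivation:
Step 0: C
Step 1: [CC]DC
Step 2: [[CC]DC[CC]DC][CD]CC[CC]DC


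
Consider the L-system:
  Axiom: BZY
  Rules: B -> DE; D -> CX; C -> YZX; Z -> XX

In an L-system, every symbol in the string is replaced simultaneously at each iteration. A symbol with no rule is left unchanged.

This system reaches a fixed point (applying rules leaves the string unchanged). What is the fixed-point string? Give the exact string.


Step 0: BZY
Step 1: DEXXY
Step 2: CXEXXY
Step 3: YZXXEXXY
Step 4: YXXXXEXXY
Step 5: YXXXXEXXY  (unchanged — fixed point at step 4)

Answer: YXXXXEXXY


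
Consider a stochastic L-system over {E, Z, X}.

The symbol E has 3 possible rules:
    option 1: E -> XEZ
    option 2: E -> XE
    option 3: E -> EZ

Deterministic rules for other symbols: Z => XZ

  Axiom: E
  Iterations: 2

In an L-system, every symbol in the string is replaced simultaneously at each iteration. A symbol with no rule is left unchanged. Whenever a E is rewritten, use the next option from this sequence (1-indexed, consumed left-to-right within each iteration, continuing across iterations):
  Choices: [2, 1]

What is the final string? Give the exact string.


Step 0: E
Step 1: XE  (used choices [2])
Step 2: XXEZ  (used choices [1])

Answer: XXEZ


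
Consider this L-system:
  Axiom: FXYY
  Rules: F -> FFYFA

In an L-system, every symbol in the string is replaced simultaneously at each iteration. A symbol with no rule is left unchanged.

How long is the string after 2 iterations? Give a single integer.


Step 0: length = 4
Step 1: length = 8
Step 2: length = 20

Answer: 20


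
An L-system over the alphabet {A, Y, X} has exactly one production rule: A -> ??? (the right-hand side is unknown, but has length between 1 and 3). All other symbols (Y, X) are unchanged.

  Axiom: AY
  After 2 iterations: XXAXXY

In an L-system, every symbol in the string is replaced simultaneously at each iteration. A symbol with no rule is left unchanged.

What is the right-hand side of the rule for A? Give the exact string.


Answer: XAX

Derivation:
Trying A -> XAX:
  Step 0: AY
  Step 1: XAXY
  Step 2: XXAXXY
Matches the given result.


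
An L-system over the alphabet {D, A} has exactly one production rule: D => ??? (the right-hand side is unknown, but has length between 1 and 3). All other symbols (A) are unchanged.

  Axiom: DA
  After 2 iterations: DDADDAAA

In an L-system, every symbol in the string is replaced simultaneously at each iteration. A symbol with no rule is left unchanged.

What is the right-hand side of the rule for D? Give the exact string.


Answer: DDA

Derivation:
Trying D => DDA:
  Step 0: DA
  Step 1: DDAA
  Step 2: DDADDAAA
Matches the given result.


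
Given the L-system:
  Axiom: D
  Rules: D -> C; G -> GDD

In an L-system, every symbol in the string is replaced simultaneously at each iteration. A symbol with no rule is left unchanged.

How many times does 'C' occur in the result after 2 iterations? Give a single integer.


Answer: 1

Derivation:
Step 0: D  (0 'C')
Step 1: C  (1 'C')
Step 2: C  (1 'C')


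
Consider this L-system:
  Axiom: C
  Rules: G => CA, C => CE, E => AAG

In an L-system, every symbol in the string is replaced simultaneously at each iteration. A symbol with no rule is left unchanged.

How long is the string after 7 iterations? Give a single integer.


Answer: 51

Derivation:
Step 0: length = 1
Step 1: length = 2
Step 2: length = 5
Step 3: length = 9
Step 4: length = 14
Step 5: length = 22
Step 6: length = 34
Step 7: length = 51


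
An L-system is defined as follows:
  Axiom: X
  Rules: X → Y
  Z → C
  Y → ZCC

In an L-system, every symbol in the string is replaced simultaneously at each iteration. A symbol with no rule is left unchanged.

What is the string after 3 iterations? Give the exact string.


Answer: CCC

Derivation:
Step 0: X
Step 1: Y
Step 2: ZCC
Step 3: CCC


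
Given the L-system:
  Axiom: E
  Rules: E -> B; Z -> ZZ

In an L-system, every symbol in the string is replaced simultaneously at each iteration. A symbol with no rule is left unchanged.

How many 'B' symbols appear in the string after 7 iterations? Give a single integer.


Step 0: E  (0 'B')
Step 1: B  (1 'B')
Step 2: B  (1 'B')
Step 3: B  (1 'B')
Step 4: B  (1 'B')
Step 5: B  (1 'B')
Step 6: B  (1 'B')
Step 7: B  (1 'B')

Answer: 1


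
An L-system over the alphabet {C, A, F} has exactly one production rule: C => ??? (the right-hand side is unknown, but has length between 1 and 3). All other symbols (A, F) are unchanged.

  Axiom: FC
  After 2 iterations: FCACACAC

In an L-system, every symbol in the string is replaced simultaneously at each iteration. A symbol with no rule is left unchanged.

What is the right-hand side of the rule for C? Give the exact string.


Trying C => CAC:
  Step 0: FC
  Step 1: FCAC
  Step 2: FCACACAC
Matches the given result.

Answer: CAC


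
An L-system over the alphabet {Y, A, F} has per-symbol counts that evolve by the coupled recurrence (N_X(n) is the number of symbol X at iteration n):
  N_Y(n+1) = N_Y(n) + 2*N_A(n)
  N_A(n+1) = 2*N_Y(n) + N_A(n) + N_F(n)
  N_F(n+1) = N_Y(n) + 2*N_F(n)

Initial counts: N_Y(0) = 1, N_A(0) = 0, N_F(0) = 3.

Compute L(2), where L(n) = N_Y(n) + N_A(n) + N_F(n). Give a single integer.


Step 0: N_Y=1, N_A=0, N_F=3, L=4
Step 1: N_Y=1, N_A=5, N_F=7, L=13
Step 2: N_Y=11, N_A=14, N_F=15, L=40

Answer: 40


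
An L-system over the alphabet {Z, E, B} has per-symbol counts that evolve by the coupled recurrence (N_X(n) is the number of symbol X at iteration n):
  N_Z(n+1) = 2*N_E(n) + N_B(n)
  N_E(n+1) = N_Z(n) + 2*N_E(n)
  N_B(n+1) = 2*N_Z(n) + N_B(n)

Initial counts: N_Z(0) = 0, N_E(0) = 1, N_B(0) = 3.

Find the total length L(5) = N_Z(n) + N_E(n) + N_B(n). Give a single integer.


Step 0: N_Z=0, N_E=1, N_B=3, L=4
Step 1: N_Z=5, N_E=2, N_B=3, L=10
Step 2: N_Z=7, N_E=9, N_B=13, L=29
Step 3: N_Z=31, N_E=25, N_B=27, L=83
Step 4: N_Z=77, N_E=81, N_B=89, L=247
Step 5: N_Z=251, N_E=239, N_B=243, L=733

Answer: 733


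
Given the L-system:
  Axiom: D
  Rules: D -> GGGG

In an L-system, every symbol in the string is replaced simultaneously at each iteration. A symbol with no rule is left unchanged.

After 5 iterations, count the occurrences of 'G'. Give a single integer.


Answer: 4

Derivation:
Step 0: D  (0 'G')
Step 1: GGGG  (4 'G')
Step 2: GGGG  (4 'G')
Step 3: GGGG  (4 'G')
Step 4: GGGG  (4 'G')
Step 5: GGGG  (4 'G')


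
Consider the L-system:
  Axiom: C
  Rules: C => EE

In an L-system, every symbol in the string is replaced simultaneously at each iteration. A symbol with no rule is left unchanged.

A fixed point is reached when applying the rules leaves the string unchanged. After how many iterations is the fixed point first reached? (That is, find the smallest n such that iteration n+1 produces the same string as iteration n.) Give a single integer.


Answer: 1

Derivation:
Step 0: C
Step 1: EE
Step 2: EE  (unchanged — fixed point at step 1)


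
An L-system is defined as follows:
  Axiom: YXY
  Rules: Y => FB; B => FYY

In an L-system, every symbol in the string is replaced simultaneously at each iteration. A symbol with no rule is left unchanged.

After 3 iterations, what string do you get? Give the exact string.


Answer: FFFBFBXFFFBFB

Derivation:
Step 0: YXY
Step 1: FBXFB
Step 2: FFYYXFFYY
Step 3: FFFBFBXFFFBFB


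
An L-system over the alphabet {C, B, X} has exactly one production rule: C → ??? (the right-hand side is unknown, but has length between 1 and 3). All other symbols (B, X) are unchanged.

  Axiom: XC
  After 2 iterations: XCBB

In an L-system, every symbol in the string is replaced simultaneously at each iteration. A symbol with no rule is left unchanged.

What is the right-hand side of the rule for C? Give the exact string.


Trying C → CB:
  Step 0: XC
  Step 1: XCB
  Step 2: XCBB
Matches the given result.

Answer: CB


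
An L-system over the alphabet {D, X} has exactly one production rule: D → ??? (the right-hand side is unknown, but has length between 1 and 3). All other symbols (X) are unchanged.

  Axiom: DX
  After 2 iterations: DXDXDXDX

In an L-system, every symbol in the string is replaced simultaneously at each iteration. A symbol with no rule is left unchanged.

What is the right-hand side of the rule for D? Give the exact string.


Answer: DXD

Derivation:
Trying D → DXD:
  Step 0: DX
  Step 1: DXDX
  Step 2: DXDXDXDX
Matches the given result.


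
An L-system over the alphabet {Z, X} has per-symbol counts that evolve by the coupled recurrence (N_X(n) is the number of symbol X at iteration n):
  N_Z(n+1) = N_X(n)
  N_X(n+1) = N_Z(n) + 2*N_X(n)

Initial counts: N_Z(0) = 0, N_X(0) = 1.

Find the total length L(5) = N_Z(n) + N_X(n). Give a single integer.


Step 0: N_Z=0, N_X=1, L=1
Step 1: N_Z=1, N_X=2, L=3
Step 2: N_Z=2, N_X=5, L=7
Step 3: N_Z=5, N_X=12, L=17
Step 4: N_Z=12, N_X=29, L=41
Step 5: N_Z=29, N_X=70, L=99

Answer: 99


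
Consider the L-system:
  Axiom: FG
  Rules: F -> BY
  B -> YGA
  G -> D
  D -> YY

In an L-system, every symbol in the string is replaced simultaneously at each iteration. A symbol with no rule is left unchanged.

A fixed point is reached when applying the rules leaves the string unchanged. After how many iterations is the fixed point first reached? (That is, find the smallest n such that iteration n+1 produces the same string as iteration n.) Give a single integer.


Answer: 4

Derivation:
Step 0: FG
Step 1: BYD
Step 2: YGAYYY
Step 3: YDAYYY
Step 4: YYYAYYY
Step 5: YYYAYYY  (unchanged — fixed point at step 4)


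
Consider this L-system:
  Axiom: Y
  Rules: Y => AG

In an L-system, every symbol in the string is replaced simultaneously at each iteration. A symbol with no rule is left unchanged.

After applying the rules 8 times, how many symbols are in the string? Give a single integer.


Answer: 2

Derivation:
Step 0: length = 1
Step 1: length = 2
Step 2: length = 2
Step 3: length = 2
Step 4: length = 2
Step 5: length = 2
Step 6: length = 2
Step 7: length = 2
Step 8: length = 2


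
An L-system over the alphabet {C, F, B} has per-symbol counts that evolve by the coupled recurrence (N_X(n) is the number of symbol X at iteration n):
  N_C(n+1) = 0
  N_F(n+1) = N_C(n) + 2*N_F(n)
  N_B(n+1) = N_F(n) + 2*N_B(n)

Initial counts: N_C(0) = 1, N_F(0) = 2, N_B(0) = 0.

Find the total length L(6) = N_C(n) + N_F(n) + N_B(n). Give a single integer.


Step 0: N_C=1, N_F=2, N_B=0, L=3
Step 1: N_C=0, N_F=5, N_B=2, L=7
Step 2: N_C=0, N_F=10, N_B=9, L=19
Step 3: N_C=0, N_F=20, N_B=28, L=48
Step 4: N_C=0, N_F=40, N_B=76, L=116
Step 5: N_C=0, N_F=80, N_B=192, L=272
Step 6: N_C=0, N_F=160, N_B=464, L=624

Answer: 624


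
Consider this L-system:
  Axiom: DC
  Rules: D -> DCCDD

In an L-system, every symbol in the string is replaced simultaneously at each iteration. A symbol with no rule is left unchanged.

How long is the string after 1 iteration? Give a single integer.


Answer: 6

Derivation:
Step 0: length = 2
Step 1: length = 6


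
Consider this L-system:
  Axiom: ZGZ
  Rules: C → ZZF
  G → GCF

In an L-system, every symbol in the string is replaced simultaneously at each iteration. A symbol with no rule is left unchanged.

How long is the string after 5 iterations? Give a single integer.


Step 0: length = 3
Step 1: length = 5
Step 2: length = 9
Step 3: length = 13
Step 4: length = 17
Step 5: length = 21

Answer: 21


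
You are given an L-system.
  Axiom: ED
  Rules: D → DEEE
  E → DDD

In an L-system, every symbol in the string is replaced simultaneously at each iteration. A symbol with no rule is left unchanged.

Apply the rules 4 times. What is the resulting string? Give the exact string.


Answer: DEEEDDDDDDDDDDEEEDEEEDEEEDEEEDEEEDEEEDEEEDEEEDEEEDEEEDDDDDDDDDDEEEDEEEDEEEDEEEDEEEDEEEDEEEDEEEDEEEDEEEDDDDDDDDDDEEEDEEEDEEEDEEEDEEEDEEEDEEEDEEEDEEEDEEEDDDDDDDDDDEEEDEEEDEEEDEEEDEEEDEEEDEEEDEEEDEEEDEEEDDDDDDDDDDEEEDDDDDDDDDDEEEDDDDDDDDDDEEEDDDDDDDDDDEEEDDDDDDDDDDEEEDDDDDDDDDDEEEDDDDDDDDDDEEEDDDDDDDDDDEEEDDDDDDDDD

Derivation:
Step 0: ED
Step 1: DDDDEEE
Step 2: DEEEDEEEDEEEDEEEDDDDDDDDD
Step 3: DEEEDDDDDDDDDDEEEDDDDDDDDDDEEEDDDDDDDDDDEEEDDDDDDDDDDEEEDEEEDEEEDEEEDEEEDEEEDEEEDEEEDEEE
Step 4: DEEEDDDDDDDDDDEEEDEEEDEEEDEEEDEEEDEEEDEEEDEEEDEEEDEEEDDDDDDDDDDEEEDEEEDEEEDEEEDEEEDEEEDEEEDEEEDEEEDEEEDDDDDDDDDDEEEDEEEDEEEDEEEDEEEDEEEDEEEDEEEDEEEDEEEDDDDDDDDDDEEEDEEEDEEEDEEEDEEEDEEEDEEEDEEEDEEEDEEEDDDDDDDDDDEEEDDDDDDDDDDEEEDDDDDDDDDDEEEDDDDDDDDDDEEEDDDDDDDDDDEEEDDDDDDDDDDEEEDDDDDDDDDDEEEDDDDDDDDDDEEEDDDDDDDDD


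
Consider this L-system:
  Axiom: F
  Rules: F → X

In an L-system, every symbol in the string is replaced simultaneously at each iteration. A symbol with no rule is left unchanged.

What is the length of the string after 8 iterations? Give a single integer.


Step 0: length = 1
Step 1: length = 1
Step 2: length = 1
Step 3: length = 1
Step 4: length = 1
Step 5: length = 1
Step 6: length = 1
Step 7: length = 1
Step 8: length = 1

Answer: 1


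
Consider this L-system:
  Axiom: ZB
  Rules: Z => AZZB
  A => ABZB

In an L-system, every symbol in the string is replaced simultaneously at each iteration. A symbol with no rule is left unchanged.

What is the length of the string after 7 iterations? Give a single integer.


Answer: 1829

Derivation:
Step 0: length = 2
Step 1: length = 5
Step 2: length = 14
Step 3: length = 38
Step 4: length = 101
Step 5: length = 266
Step 6: length = 698
Step 7: length = 1829


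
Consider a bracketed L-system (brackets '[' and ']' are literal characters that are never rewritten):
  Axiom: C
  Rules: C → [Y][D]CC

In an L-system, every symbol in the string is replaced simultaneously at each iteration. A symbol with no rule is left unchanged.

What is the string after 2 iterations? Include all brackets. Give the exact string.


Answer: [Y][D][Y][D]CC[Y][D]CC

Derivation:
Step 0: C
Step 1: [Y][D]CC
Step 2: [Y][D][Y][D]CC[Y][D]CC


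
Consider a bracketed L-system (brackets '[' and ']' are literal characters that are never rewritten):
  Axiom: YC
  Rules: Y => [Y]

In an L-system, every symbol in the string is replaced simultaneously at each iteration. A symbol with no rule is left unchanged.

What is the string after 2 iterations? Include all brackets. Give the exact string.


Answer: [[Y]]C

Derivation:
Step 0: YC
Step 1: [Y]C
Step 2: [[Y]]C


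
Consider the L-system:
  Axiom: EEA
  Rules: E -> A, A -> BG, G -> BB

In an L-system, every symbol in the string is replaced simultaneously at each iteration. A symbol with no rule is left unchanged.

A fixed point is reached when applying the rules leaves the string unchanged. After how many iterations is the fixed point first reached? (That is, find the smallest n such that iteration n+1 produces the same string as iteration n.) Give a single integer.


Step 0: EEA
Step 1: AABG
Step 2: BGBGBBB
Step 3: BBBBBBBBB
Step 4: BBBBBBBBB  (unchanged — fixed point at step 3)

Answer: 3


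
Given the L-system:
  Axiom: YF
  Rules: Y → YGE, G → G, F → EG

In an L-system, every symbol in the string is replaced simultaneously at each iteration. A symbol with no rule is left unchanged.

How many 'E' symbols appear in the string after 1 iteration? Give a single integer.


Step 0: YF  (0 'E')
Step 1: YGEEG  (2 'E')

Answer: 2


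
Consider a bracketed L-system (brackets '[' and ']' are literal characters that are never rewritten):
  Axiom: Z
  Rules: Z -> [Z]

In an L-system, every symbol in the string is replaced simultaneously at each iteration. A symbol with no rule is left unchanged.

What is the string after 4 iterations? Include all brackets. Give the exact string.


Step 0: Z
Step 1: [Z]
Step 2: [[Z]]
Step 3: [[[Z]]]
Step 4: [[[[Z]]]]

Answer: [[[[Z]]]]


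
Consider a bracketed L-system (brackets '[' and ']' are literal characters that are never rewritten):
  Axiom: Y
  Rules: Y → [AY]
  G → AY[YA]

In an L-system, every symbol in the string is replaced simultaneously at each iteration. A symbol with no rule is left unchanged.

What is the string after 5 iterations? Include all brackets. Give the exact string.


Answer: [A[A[A[A[AY]]]]]

Derivation:
Step 0: Y
Step 1: [AY]
Step 2: [A[AY]]
Step 3: [A[A[AY]]]
Step 4: [A[A[A[AY]]]]
Step 5: [A[A[A[A[AY]]]]]


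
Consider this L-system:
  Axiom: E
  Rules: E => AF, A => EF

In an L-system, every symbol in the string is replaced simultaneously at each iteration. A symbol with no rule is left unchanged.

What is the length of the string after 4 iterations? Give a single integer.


Answer: 5

Derivation:
Step 0: length = 1
Step 1: length = 2
Step 2: length = 3
Step 3: length = 4
Step 4: length = 5


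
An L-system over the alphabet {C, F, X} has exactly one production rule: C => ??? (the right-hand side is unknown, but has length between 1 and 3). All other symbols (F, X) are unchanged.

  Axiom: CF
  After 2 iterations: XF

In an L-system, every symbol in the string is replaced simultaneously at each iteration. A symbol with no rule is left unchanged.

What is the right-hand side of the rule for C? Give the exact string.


Answer: X

Derivation:
Trying C => X:
  Step 0: CF
  Step 1: XF
  Step 2: XF
Matches the given result.


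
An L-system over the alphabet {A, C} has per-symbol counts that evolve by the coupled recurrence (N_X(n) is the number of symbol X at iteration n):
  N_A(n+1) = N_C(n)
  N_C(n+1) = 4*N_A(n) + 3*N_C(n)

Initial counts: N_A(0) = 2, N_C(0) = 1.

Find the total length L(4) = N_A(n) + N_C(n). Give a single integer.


Step 0: N_A=2, N_C=1, L=3
Step 1: N_A=1, N_C=11, L=12
Step 2: N_A=11, N_C=37, L=48
Step 3: N_A=37, N_C=155, L=192
Step 4: N_A=155, N_C=613, L=768

Answer: 768


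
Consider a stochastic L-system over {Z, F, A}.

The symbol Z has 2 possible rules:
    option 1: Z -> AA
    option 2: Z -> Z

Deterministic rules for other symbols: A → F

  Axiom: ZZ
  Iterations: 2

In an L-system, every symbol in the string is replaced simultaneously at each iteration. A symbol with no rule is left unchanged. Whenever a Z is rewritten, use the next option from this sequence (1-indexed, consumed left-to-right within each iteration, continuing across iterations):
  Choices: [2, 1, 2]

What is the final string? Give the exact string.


Step 0: ZZ
Step 1: ZAA  (used choices [2, 1])
Step 2: ZFF  (used choices [2])

Answer: ZFF


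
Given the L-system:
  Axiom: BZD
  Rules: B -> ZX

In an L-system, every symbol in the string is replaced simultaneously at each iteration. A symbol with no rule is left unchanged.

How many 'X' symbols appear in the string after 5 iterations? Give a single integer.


Answer: 1

Derivation:
Step 0: BZD  (0 'X')
Step 1: ZXZD  (1 'X')
Step 2: ZXZD  (1 'X')
Step 3: ZXZD  (1 'X')
Step 4: ZXZD  (1 'X')
Step 5: ZXZD  (1 'X')


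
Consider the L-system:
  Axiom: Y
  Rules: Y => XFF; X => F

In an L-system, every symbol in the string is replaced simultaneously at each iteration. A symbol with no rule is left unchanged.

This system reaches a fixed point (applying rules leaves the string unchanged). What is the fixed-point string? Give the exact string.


Answer: FFF

Derivation:
Step 0: Y
Step 1: XFF
Step 2: FFF
Step 3: FFF  (unchanged — fixed point at step 2)


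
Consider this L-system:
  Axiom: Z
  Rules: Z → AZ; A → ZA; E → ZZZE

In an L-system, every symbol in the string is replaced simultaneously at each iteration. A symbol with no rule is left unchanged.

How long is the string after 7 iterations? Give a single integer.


Step 0: length = 1
Step 1: length = 2
Step 2: length = 4
Step 3: length = 8
Step 4: length = 16
Step 5: length = 32
Step 6: length = 64
Step 7: length = 128

Answer: 128


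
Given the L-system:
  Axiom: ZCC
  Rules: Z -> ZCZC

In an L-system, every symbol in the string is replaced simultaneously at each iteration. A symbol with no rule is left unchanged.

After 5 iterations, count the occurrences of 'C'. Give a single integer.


Step 0: ZCC  (2 'C')
Step 1: ZCZCCC  (4 'C')
Step 2: ZCZCCZCZCCCC  (8 'C')
Step 3: ZCZCCZCZCCCZCZCCZCZCCCCC  (16 'C')
Step 4: ZCZCCZCZCCCZCZCCZCZCCCCZCZCCZCZCCCZCZCCZCZCCCCCC  (32 'C')
Step 5: ZCZCCZCZCCCZCZCCZCZCCCCZCZCCZCZCCCZCZCCZCZCCCCCZCZCCZCZCCCZCZCCZCZCCCCZCZCCZCZCCCZCZCCZCZCCCCCCC  (64 'C')

Answer: 64


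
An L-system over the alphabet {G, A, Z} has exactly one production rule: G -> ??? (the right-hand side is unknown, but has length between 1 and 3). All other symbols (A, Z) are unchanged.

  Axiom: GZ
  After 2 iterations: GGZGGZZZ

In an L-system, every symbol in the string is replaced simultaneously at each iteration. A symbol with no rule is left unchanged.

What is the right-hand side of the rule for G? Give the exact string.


Trying G -> GGZ:
  Step 0: GZ
  Step 1: GGZZ
  Step 2: GGZGGZZZ
Matches the given result.

Answer: GGZ


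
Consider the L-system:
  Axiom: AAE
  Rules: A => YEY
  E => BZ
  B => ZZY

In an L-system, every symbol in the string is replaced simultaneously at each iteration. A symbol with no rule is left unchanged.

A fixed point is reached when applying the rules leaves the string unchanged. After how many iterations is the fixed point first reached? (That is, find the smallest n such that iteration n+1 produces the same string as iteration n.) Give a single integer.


Answer: 3

Derivation:
Step 0: AAE
Step 1: YEYYEYBZ
Step 2: YBZYYBZYZZYZ
Step 3: YZZYZYYZZYZYZZYZ
Step 4: YZZYZYYZZYZYZZYZ  (unchanged — fixed point at step 3)


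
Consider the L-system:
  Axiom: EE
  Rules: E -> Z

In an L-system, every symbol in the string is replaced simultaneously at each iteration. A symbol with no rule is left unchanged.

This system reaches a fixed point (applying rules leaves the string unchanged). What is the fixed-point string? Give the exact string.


Answer: ZZ

Derivation:
Step 0: EE
Step 1: ZZ
Step 2: ZZ  (unchanged — fixed point at step 1)


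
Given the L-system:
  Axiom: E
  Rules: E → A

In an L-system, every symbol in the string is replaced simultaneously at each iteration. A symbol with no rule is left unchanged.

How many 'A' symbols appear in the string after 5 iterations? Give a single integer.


Step 0: E  (0 'A')
Step 1: A  (1 'A')
Step 2: A  (1 'A')
Step 3: A  (1 'A')
Step 4: A  (1 'A')
Step 5: A  (1 'A')

Answer: 1


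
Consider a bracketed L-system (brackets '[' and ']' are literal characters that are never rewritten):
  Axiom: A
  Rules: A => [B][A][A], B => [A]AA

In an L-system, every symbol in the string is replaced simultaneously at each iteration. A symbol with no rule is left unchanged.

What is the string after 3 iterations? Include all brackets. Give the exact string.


Answer: [[[B][A][A]][B][A][A][B][A][A]][[[A]AA][[B][A][A]][[B][A][A]]][[[A]AA][[B][A][A]][[B][A][A]]]

Derivation:
Step 0: A
Step 1: [B][A][A]
Step 2: [[A]AA][[B][A][A]][[B][A][A]]
Step 3: [[[B][A][A]][B][A][A][B][A][A]][[[A]AA][[B][A][A]][[B][A][A]]][[[A]AA][[B][A][A]][[B][A][A]]]


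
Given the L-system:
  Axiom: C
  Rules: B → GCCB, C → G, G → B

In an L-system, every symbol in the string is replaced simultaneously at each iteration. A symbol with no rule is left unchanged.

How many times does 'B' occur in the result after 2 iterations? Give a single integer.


Step 0: C  (0 'B')
Step 1: G  (0 'B')
Step 2: B  (1 'B')

Answer: 1


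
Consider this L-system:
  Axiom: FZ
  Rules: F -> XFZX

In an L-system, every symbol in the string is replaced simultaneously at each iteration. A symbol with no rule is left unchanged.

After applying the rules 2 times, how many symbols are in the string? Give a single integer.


Step 0: length = 2
Step 1: length = 5
Step 2: length = 8

Answer: 8


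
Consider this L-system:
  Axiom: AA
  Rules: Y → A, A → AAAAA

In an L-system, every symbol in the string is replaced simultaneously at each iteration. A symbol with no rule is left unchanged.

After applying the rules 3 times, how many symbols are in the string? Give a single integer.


Answer: 250

Derivation:
Step 0: length = 2
Step 1: length = 10
Step 2: length = 50
Step 3: length = 250


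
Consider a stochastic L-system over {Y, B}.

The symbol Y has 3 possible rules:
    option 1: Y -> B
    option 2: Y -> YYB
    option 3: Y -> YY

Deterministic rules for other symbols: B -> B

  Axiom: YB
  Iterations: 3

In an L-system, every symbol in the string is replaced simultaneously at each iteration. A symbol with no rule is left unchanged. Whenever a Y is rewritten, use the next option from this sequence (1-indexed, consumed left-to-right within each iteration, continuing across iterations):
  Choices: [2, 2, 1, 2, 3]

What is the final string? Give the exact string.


Answer: YYBYYBBBB

Derivation:
Step 0: YB
Step 1: YYBB  (used choices [2])
Step 2: YYBBBB  (used choices [2, 1])
Step 3: YYBYYBBBB  (used choices [2, 3])


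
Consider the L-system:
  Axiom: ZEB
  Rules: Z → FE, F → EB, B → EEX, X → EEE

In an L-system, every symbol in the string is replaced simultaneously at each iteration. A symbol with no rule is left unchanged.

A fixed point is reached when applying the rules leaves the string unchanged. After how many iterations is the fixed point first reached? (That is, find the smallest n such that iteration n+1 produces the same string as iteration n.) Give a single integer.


Answer: 4

Derivation:
Step 0: ZEB
Step 1: FEEEEX
Step 2: EBEEEEEEE
Step 3: EEEXEEEEEEE
Step 4: EEEEEEEEEEEEE
Step 5: EEEEEEEEEEEEE  (unchanged — fixed point at step 4)


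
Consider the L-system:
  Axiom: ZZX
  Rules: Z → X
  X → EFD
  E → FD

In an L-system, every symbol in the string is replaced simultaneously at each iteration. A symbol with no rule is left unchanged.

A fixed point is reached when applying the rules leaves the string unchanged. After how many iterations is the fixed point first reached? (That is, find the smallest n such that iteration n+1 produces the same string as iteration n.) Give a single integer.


Step 0: ZZX
Step 1: XXEFD
Step 2: EFDEFDFDFD
Step 3: FDFDFDFDFDFD
Step 4: FDFDFDFDFDFD  (unchanged — fixed point at step 3)

Answer: 3


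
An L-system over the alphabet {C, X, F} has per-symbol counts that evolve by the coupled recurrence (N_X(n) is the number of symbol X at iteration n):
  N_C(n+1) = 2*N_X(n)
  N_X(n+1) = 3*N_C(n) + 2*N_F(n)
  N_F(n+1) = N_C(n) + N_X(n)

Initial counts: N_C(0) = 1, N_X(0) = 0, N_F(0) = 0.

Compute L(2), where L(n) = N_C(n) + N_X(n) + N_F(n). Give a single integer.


Answer: 11

Derivation:
Step 0: N_C=1, N_X=0, N_F=0, L=1
Step 1: N_C=0, N_X=3, N_F=1, L=4
Step 2: N_C=6, N_X=2, N_F=3, L=11


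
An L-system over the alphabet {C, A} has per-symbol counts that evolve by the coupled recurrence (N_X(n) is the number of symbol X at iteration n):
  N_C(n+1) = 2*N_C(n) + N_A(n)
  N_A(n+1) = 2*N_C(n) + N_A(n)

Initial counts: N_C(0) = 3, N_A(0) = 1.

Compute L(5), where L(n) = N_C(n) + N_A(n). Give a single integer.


Answer: 1134

Derivation:
Step 0: N_C=3, N_A=1, L=4
Step 1: N_C=7, N_A=7, L=14
Step 2: N_C=21, N_A=21, L=42
Step 3: N_C=63, N_A=63, L=126
Step 4: N_C=189, N_A=189, L=378
Step 5: N_C=567, N_A=567, L=1134


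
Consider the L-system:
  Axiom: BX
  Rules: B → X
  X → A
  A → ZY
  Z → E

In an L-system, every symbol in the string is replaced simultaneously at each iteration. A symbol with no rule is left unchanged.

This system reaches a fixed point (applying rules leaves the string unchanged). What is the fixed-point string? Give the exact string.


Step 0: BX
Step 1: XA
Step 2: AZY
Step 3: ZYEY
Step 4: EYEY
Step 5: EYEY  (unchanged — fixed point at step 4)

Answer: EYEY


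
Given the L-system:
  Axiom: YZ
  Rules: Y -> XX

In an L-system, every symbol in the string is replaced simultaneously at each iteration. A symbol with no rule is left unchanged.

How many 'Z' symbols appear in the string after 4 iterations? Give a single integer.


Answer: 1

Derivation:
Step 0: YZ  (1 'Z')
Step 1: XXZ  (1 'Z')
Step 2: XXZ  (1 'Z')
Step 3: XXZ  (1 'Z')
Step 4: XXZ  (1 'Z')


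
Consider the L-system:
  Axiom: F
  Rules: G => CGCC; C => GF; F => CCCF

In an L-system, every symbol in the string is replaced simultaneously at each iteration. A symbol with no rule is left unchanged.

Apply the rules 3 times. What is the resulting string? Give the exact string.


Step 0: F
Step 1: CCCF
Step 2: GFGFGFCCCF
Step 3: CGCCCCCFCGCCCCCFCGCCCCCFGFGFGFCCCF

Answer: CGCCCCCFCGCCCCCFCGCCCCCFGFGFGFCCCF


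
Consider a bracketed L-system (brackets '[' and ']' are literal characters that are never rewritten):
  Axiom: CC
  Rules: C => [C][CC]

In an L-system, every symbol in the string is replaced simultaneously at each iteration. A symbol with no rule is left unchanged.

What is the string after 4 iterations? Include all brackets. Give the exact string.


Step 0: CC
Step 1: [C][CC][C][CC]
Step 2: [[C][CC]][[C][CC][C][CC]][[C][CC]][[C][CC][C][CC]]
Step 3: [[[C][CC]][[C][CC][C][CC]]][[[C][CC]][[C][CC][C][CC]][[C][CC]][[C][CC][C][CC]]][[[C][CC]][[C][CC][C][CC]]][[[C][CC]][[C][CC][C][CC]][[C][CC]][[C][CC][C][CC]]]
Step 4: [[[[C][CC]][[C][CC][C][CC]]][[[C][CC]][[C][CC][C][CC]][[C][CC]][[C][CC][C][CC]]]][[[[C][CC]][[C][CC][C][CC]]][[[C][CC]][[C][CC][C][CC]][[C][CC]][[C][CC][C][CC]]][[[C][CC]][[C][CC][C][CC]]][[[C][CC]][[C][CC][C][CC]][[C][CC]][[C][CC][C][CC]]]][[[[C][CC]][[C][CC][C][CC]]][[[C][CC]][[C][CC][C][CC]][[C][CC]][[C][CC][C][CC]]]][[[[C][CC]][[C][CC][C][CC]]][[[C][CC]][[C][CC][C][CC]][[C][CC]][[C][CC][C][CC]]][[[C][CC]][[C][CC][C][CC]]][[[C][CC]][[C][CC][C][CC]][[C][CC]][[C][CC][C][CC]]]]

Answer: [[[[C][CC]][[C][CC][C][CC]]][[[C][CC]][[C][CC][C][CC]][[C][CC]][[C][CC][C][CC]]]][[[[C][CC]][[C][CC][C][CC]]][[[C][CC]][[C][CC][C][CC]][[C][CC]][[C][CC][C][CC]]][[[C][CC]][[C][CC][C][CC]]][[[C][CC]][[C][CC][C][CC]][[C][CC]][[C][CC][C][CC]]]][[[[C][CC]][[C][CC][C][CC]]][[[C][CC]][[C][CC][C][CC]][[C][CC]][[C][CC][C][CC]]]][[[[C][CC]][[C][CC][C][CC]]][[[C][CC]][[C][CC][C][CC]][[C][CC]][[C][CC][C][CC]]][[[C][CC]][[C][CC][C][CC]]][[[C][CC]][[C][CC][C][CC]][[C][CC]][[C][CC][C][CC]]]]


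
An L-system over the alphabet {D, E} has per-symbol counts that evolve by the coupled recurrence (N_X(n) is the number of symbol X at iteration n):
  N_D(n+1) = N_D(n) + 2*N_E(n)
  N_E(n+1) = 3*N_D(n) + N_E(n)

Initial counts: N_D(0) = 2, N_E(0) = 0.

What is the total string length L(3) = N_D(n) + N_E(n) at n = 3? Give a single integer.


Step 0: N_D=2, N_E=0, L=2
Step 1: N_D=2, N_E=6, L=8
Step 2: N_D=14, N_E=12, L=26
Step 3: N_D=38, N_E=54, L=92

Answer: 92


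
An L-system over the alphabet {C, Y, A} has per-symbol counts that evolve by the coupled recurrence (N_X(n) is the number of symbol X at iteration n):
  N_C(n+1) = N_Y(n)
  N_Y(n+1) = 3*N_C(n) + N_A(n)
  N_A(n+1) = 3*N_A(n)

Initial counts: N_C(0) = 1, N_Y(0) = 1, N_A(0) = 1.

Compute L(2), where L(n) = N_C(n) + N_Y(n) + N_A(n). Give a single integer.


Step 0: N_C=1, N_Y=1, N_A=1, L=3
Step 1: N_C=1, N_Y=4, N_A=3, L=8
Step 2: N_C=4, N_Y=6, N_A=9, L=19

Answer: 19


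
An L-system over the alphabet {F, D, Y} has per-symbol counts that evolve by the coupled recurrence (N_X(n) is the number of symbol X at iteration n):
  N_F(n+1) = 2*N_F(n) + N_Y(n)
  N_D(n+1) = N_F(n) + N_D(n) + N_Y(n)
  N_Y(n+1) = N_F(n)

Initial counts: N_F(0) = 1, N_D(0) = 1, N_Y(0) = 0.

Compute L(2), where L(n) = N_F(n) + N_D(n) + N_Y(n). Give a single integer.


Answer: 12

Derivation:
Step 0: N_F=1, N_D=1, N_Y=0, L=2
Step 1: N_F=2, N_D=2, N_Y=1, L=5
Step 2: N_F=5, N_D=5, N_Y=2, L=12


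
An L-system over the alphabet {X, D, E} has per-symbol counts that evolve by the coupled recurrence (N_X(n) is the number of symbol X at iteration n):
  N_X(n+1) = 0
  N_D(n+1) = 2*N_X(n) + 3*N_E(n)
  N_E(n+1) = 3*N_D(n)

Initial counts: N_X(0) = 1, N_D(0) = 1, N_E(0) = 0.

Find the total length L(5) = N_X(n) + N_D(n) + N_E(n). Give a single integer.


Answer: 405

Derivation:
Step 0: N_X=1, N_D=1, N_E=0, L=2
Step 1: N_X=0, N_D=2, N_E=3, L=5
Step 2: N_X=0, N_D=9, N_E=6, L=15
Step 3: N_X=0, N_D=18, N_E=27, L=45
Step 4: N_X=0, N_D=81, N_E=54, L=135
Step 5: N_X=0, N_D=162, N_E=243, L=405


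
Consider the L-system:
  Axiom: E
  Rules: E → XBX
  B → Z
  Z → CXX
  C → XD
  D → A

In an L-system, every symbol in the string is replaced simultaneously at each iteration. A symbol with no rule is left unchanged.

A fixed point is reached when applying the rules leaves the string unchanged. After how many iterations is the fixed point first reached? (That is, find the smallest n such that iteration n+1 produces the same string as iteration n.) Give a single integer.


Answer: 5

Derivation:
Step 0: E
Step 1: XBX
Step 2: XZX
Step 3: XCXXX
Step 4: XXDXXX
Step 5: XXAXXX
Step 6: XXAXXX  (unchanged — fixed point at step 5)


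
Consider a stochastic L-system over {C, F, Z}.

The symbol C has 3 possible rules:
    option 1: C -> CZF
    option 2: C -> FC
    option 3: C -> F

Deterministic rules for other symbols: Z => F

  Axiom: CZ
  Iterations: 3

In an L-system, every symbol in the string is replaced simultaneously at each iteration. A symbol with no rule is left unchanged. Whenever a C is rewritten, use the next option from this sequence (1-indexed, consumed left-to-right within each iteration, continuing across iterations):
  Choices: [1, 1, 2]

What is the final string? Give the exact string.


Step 0: CZ
Step 1: CZFF  (used choices [1])
Step 2: CZFFFF  (used choices [1])
Step 3: FCFFFFF  (used choices [2])

Answer: FCFFFFF


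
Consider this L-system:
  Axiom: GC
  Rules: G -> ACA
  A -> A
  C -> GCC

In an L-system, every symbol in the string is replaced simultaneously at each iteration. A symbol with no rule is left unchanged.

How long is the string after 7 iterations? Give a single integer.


Step 0: length = 2
Step 1: length = 6
Step 2: length = 14
Step 3: length = 34
Step 4: length = 82
Step 5: length = 198
Step 6: length = 478
Step 7: length = 1154

Answer: 1154


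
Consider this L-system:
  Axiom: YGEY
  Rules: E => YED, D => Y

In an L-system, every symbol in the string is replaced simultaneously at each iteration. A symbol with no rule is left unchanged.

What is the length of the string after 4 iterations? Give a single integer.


Step 0: length = 4
Step 1: length = 6
Step 2: length = 8
Step 3: length = 10
Step 4: length = 12

Answer: 12


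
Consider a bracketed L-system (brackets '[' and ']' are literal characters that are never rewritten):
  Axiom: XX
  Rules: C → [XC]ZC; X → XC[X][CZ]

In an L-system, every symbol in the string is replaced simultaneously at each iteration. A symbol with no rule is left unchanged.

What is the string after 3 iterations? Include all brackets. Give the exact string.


Step 0: XX
Step 1: XC[X][CZ]XC[X][CZ]
Step 2: XC[X][CZ][XC]ZC[XC[X][CZ]][[XC]ZCZ]XC[X][CZ][XC]ZC[XC[X][CZ]][[XC]ZCZ]
Step 3: XC[X][CZ][XC]ZC[XC[X][CZ]][[XC]ZCZ][XC[X][CZ][XC]ZC]Z[XC]ZC[XC[X][CZ][XC]ZC[XC[X][CZ]][[XC]ZCZ]][[XC[X][CZ][XC]ZC]Z[XC]ZCZ]XC[X][CZ][XC]ZC[XC[X][CZ]][[XC]ZCZ][XC[X][CZ][XC]ZC]Z[XC]ZC[XC[X][CZ][XC]ZC[XC[X][CZ]][[XC]ZCZ]][[XC[X][CZ][XC]ZC]Z[XC]ZCZ]

Answer: XC[X][CZ][XC]ZC[XC[X][CZ]][[XC]ZCZ][XC[X][CZ][XC]ZC]Z[XC]ZC[XC[X][CZ][XC]ZC[XC[X][CZ]][[XC]ZCZ]][[XC[X][CZ][XC]ZC]Z[XC]ZCZ]XC[X][CZ][XC]ZC[XC[X][CZ]][[XC]ZCZ][XC[X][CZ][XC]ZC]Z[XC]ZC[XC[X][CZ][XC]ZC[XC[X][CZ]][[XC]ZCZ]][[XC[X][CZ][XC]ZC]Z[XC]ZCZ]


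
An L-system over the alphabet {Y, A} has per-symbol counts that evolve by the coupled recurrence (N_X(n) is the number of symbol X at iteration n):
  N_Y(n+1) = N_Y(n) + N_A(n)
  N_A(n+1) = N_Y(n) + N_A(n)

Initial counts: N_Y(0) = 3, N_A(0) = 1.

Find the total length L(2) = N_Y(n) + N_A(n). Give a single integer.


Step 0: N_Y=3, N_A=1, L=4
Step 1: N_Y=4, N_A=4, L=8
Step 2: N_Y=8, N_A=8, L=16

Answer: 16


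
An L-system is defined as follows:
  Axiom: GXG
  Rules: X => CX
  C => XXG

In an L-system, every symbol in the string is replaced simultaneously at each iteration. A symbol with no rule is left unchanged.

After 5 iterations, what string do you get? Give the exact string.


Step 0: GXG
Step 1: GCXG
Step 2: GXXGCXG
Step 3: GCXCXGXXGCXG
Step 4: GXXGCXXXGCXGCXCXGXXGCXG
Step 5: GCXCXGXXGCXCXCXGXXGCXGXXGCXXXGCXGCXCXGXXGCXG

Answer: GCXCXGXXGCXCXCXGXXGCXGXXGCXXXGCXGCXCXGXXGCXG


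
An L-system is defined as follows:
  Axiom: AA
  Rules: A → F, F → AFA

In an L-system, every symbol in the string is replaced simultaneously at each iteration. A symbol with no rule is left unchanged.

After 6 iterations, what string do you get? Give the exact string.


Step 0: AA
Step 1: FF
Step 2: AFAAFA
Step 3: FAFAFFAFAF
Step 4: AFAFAFAFAFAAFAFAFAFAFA
Step 5: FAFAFAFAFAFAFAFAFAFAFFAFAFAFAFAFAFAFAFAFAF
Step 6: AFAFAFAFAFAFAFAFAFAFAFAFAFAFAFAFAFAFAFAFAFAAFAFAFAFAFAFAFAFAFAFAFAFAFAFAFAFAFAFAFAFAFA

Answer: AFAFAFAFAFAFAFAFAFAFAFAFAFAFAFAFAFAFAFAFAFAAFAFAFAFAFAFAFAFAFAFAFAFAFAFAFAFAFAFAFAFAFA


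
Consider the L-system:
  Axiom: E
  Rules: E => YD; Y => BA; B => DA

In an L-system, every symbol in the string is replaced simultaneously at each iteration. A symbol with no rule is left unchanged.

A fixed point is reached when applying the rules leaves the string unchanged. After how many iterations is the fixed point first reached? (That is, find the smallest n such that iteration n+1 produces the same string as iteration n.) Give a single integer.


Step 0: E
Step 1: YD
Step 2: BAD
Step 3: DAAD
Step 4: DAAD  (unchanged — fixed point at step 3)

Answer: 3
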